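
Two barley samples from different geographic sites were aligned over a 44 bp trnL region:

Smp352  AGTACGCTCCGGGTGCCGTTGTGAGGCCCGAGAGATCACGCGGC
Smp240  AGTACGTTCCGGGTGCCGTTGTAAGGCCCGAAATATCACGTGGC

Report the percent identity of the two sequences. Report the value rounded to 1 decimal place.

Differing sites — 7:C/T; 23:G/A; 32:G/A; 34:G/T; 41:C/T.
39 of the 44 sites match, so the percent identity is 39/44 × 100 = 88.6%.

88.6%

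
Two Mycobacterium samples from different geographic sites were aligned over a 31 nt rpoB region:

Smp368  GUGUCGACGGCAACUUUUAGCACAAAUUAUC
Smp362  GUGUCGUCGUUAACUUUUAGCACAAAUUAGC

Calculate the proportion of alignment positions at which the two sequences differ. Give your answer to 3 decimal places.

0.129

Differing sites — 7:A/U; 10:G/U; 11:C/U; 30:U/G.
There are 4 differences over 31 sites, so p = 4/31 = 0.129.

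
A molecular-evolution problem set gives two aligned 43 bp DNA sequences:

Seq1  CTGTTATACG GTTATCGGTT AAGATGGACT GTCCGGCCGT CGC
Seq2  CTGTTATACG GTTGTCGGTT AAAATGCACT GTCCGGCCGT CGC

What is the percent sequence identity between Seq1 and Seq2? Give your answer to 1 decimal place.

93.0%

The sequences differ at positions 14 (A/G), 23 (G/A), 27 (G/C).
40 of the 43 sites match, so the percent identity is 40/43 × 100 = 93.0%.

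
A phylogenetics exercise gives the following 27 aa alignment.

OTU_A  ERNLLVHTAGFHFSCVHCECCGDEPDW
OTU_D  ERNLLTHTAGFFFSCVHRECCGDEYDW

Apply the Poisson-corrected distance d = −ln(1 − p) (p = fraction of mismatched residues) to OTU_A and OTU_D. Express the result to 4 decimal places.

0.1603

The sequences differ at positions 6 (V/T), 12 (H/F), 18 (C/R), 25 (P/Y).
p = 4/27 = 0.148148.
d = −ln(1 − 0.148148) = −ln(0.851852) = 0.1603.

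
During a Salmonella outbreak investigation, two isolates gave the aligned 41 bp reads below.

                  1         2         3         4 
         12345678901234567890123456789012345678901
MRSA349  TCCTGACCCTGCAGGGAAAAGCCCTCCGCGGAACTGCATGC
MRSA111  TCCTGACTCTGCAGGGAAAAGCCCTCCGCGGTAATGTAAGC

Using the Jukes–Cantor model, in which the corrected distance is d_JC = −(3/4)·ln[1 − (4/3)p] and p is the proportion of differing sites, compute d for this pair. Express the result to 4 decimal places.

0.1331

Mismatches occur at site 8 (C/T), site 32 (A/T), site 34 (C/A), site 37 (C/T), site 39 (T/A).
p = 5/41 = 0.121951.
d = −0.75 · ln(1 − (4/3)·0.121951) = −0.75 · ln(0.837399) = −0.75 · (-0.177455) = 0.1331.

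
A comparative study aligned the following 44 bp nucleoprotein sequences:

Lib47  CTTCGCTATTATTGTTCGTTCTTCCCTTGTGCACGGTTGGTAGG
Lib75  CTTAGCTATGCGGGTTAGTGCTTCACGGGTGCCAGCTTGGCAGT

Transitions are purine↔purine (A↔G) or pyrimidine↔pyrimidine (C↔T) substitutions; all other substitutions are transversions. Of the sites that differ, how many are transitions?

1

The sequences differ at positions 4 (C/A, transversion), 10 (T/G, transversion), 11 (A/C, transversion), 12 (T/G, transversion), 13 (T/G, transversion), 17 (C/A, transversion), 20 (T/G, transversion), 25 (C/A, transversion), 27 (T/G, transversion), 28 (T/G, transversion), 33 (A/C, transversion), 34 (C/A, transversion), 36 (G/C, transversion), 41 (T/C, transition), 44 (G/T, transversion).
Of the 15 differences, 1 transition and 14 transversions, so the answer is 1.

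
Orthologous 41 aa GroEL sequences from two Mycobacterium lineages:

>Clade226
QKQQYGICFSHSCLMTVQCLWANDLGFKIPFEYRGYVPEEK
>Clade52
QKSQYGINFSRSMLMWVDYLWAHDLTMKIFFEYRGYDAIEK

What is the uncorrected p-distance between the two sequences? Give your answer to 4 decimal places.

Mismatches occur at site 3 (Q↔S), site 8 (C↔N), site 11 (H↔R), site 13 (C↔M), site 16 (T↔W), site 18 (Q↔D), site 19 (C↔Y), site 23 (N↔H), site 26 (G↔T), site 27 (F↔M), site 30 (P↔F), site 37 (V↔D), site 38 (P↔A), site 39 (E↔I).
There are 14 differences over 41 sites, so p = 14/41 = 0.3415.

0.3415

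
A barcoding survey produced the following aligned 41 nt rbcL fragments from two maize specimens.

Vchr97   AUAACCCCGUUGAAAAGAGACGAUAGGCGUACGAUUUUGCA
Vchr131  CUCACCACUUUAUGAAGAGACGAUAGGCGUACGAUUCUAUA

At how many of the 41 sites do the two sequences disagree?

10

Differing sites — 1:A/C; 3:A/C; 7:C/A; 9:G/U; 12:G/A; 13:A/U; 14:A/G; 37:U/C; 39:G/A; 40:C/U.
That gives 10 mismatches out of 41 aligned sites, so the Hamming distance is 10.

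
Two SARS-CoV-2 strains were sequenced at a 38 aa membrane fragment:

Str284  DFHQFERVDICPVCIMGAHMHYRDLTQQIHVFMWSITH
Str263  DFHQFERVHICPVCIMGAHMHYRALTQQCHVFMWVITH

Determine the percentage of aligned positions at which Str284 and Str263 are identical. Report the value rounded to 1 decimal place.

Differing sites — 9:D/H; 24:D/A; 29:I/C; 35:S/V.
34 of the 38 sites match, so the percent identity is 34/38 × 100 = 89.5%.

89.5%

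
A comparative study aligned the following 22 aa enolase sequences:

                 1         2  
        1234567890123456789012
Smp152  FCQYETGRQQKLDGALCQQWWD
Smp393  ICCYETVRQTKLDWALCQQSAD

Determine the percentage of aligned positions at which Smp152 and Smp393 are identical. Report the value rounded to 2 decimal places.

68.18%

Mismatches occur at site 1 (F/I), site 3 (Q/C), site 7 (G/V), site 10 (Q/T), site 14 (G/W), site 20 (W/S), site 21 (W/A).
15 of the 22 sites match, so the percent identity is 15/22 × 100 = 68.18%.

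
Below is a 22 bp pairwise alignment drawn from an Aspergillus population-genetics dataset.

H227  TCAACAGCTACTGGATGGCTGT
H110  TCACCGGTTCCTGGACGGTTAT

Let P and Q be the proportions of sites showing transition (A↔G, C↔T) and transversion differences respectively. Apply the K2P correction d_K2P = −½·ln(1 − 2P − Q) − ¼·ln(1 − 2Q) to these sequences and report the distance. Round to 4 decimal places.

0.4444

Differing sites — 4:A/C (Tv); 6:A/G (Ti); 8:C/T (Ti); 10:A/C (Tv); 16:T/C (Ti); 19:C/T (Ti); 21:G/A (Ti).
Of the 7 differences, 5 transitions and 2 transversions over 22 sites: P = 5/22 = 0.227273, Q = 2/22 = 0.090909.
d = −0.5·ln(0.454545) − 0.25·ln(0.818182) = −0.5·(-0.788458) − 0.25·(-0.200670) = 0.4444.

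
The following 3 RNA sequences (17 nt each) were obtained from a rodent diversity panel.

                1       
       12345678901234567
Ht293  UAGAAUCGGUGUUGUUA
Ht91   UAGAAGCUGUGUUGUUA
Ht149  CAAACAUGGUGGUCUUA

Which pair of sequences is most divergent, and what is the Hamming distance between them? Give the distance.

Pairwise Hamming distances:
  Ht293 vs Ht91: 2
  Ht293 vs Ht149: 7
  Ht91 vs Ht149: 8
The largest is 8, between Ht91 and Ht149.

8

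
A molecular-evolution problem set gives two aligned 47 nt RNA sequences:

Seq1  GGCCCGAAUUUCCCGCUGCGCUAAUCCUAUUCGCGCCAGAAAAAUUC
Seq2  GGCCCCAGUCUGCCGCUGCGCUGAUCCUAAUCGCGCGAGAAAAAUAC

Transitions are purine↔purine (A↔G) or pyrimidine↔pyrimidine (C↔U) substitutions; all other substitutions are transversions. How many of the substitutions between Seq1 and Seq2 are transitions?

The sequences differ at positions 6 (G/C, transversion), 8 (A/G, transition), 10 (U/C, transition), 12 (C/G, transversion), 23 (A/G, transition), 30 (U/A, transversion), 37 (C/G, transversion), 46 (U/A, transversion).
Of the 8 differences, 3 transitions and 5 transversions, so the answer is 3.

3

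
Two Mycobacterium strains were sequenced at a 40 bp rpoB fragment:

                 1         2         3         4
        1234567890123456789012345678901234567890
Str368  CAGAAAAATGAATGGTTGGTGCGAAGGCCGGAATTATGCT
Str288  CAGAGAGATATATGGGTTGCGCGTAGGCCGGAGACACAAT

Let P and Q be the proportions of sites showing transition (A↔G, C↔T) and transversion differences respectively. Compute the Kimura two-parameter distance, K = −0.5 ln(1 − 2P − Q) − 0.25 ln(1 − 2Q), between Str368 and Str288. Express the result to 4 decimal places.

Mismatches occur at site 5 (A/G, transition), site 7 (A/G, transition), site 10 (G/A, transition), site 11 (A/T, transversion), site 16 (T/G, transversion), site 18 (G/T, transversion), site 20 (T/C, transition), site 24 (A/T, transversion), site 33 (A/G, transition), site 34 (T/A, transversion), site 35 (T/C, transition), site 37 (T/C, transition), site 38 (G/A, transition), site 39 (C/A, transversion).
Of the 14 differences, 8 transitions and 6 transversions over 40 sites: P = 8/40 = 0.200000, Q = 6/40 = 0.150000.
d = −0.5·ln(0.450000) − 0.25·ln(0.700000) = −0.5·(-0.798508) − 0.25·(-0.356675) = 0.4884.

0.4884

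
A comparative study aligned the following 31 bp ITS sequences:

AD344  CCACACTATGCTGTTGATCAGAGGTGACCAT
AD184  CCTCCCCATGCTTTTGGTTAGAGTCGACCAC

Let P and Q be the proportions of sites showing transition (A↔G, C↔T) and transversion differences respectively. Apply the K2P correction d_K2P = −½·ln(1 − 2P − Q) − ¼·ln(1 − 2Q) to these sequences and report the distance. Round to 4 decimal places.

0.3750

The sequences differ at positions 3 (A/T, transversion), 5 (A/C, transversion), 7 (T/C, transition), 13 (G/T, transversion), 17 (A/G, transition), 19 (C/T, transition), 24 (G/T, transversion), 25 (T/C, transition), 31 (T/C, transition).
Of the 9 differences, 5 transitions and 4 transversions over 31 sites: P = 5/31 = 0.161290, Q = 4/31 = 0.129032.
d = −0.5·ln(0.548388) − 0.25·ln(0.741936) = −0.5·(-0.600772) − 0.25·(-0.298492) = 0.3750.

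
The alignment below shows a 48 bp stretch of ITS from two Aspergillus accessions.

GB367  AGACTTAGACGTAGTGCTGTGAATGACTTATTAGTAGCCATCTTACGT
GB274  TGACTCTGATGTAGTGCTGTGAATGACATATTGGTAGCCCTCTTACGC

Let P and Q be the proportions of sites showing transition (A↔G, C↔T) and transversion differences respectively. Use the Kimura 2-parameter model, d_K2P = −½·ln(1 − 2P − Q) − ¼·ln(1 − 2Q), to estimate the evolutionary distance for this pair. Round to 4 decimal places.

Differing sites — 1:A/T (Tv); 6:T/C (Ti); 7:A/T (Tv); 10:C/T (Ti); 28:T/A (Tv); 33:A/G (Ti); 40:A/C (Tv); 48:T/C (Ti).
Of the 8 differences, 4 transitions and 4 transversions over 48 sites: P = 4/48 = 0.083333, Q = 4/48 = 0.083333.
d = −0.5·ln(0.750001) − 0.25·ln(0.833334) = −0.5·(-0.287681) − 0.25·(-0.182321) = 0.1894.

0.1894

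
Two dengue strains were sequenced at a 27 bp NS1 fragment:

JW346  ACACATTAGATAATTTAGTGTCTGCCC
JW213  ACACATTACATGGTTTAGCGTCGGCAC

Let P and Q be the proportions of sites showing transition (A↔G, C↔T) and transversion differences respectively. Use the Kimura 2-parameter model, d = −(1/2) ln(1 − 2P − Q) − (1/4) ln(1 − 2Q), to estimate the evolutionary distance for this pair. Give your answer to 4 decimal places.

0.2656

Differing sites — 9:G/C (Tv); 12:A/G (Ti); 13:A/G (Ti); 19:T/C (Ti); 23:T/G (Tv); 26:C/A (Tv).
Of the 6 differences, 3 transitions and 3 transversions over 27 sites: P = 3/27 = 0.111111, Q = 3/27 = 0.111111.
d = −0.5·ln(0.666667) − 0.25·ln(0.777778) = −0.5·(-0.405465) − 0.25·(-0.251314) = 0.2656.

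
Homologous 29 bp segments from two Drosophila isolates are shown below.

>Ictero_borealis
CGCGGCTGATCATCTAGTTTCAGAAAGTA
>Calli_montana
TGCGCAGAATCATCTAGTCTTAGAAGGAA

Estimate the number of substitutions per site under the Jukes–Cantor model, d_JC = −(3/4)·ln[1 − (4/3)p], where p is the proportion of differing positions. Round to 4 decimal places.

Mismatches occur at site 1 (C↔T), site 5 (G↔C), site 6 (C↔A), site 7 (T↔G), site 8 (G↔A), site 19 (T↔C), site 21 (C↔T), site 26 (A↔G), site 28 (T↔A).
p = 9/29 = 0.310345.
d = −0.75 · ln(1 − (4/3)·0.310345) = −0.75 · ln(0.586207) = −0.75 · (-0.534082) = 0.4006.

0.4006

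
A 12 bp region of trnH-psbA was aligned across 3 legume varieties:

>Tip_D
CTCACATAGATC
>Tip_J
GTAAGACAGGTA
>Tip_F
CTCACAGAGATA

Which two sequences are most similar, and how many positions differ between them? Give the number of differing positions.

Pairwise Hamming distances:
  Tip_D vs Tip_J: 6
  Tip_D vs Tip_F: 2
  Tip_J vs Tip_F: 5
The smallest is 2, between Tip_D and Tip_F.

2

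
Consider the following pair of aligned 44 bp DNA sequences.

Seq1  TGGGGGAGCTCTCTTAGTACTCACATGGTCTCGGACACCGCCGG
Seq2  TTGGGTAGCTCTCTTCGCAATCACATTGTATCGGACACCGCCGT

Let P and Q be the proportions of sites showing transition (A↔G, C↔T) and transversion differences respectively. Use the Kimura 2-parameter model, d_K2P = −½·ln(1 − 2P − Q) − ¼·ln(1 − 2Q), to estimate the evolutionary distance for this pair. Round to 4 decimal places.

Mismatches occur at site 2 (G/T, transversion), site 6 (G/T, transversion), site 16 (A/C, transversion), site 18 (T/C, transition), site 20 (C/A, transversion), site 27 (G/T, transversion), site 30 (C/A, transversion), site 44 (G/T, transversion).
Of the 8 differences, 1 transition and 7 transversions over 44 sites: P = 1/44 = 0.022727, Q = 7/44 = 0.159091.
d = −0.5·ln(0.795455) − 0.25·ln(0.681818) = −0.5·(-0.228841) − 0.25·(-0.382993) = 0.2102.

0.2102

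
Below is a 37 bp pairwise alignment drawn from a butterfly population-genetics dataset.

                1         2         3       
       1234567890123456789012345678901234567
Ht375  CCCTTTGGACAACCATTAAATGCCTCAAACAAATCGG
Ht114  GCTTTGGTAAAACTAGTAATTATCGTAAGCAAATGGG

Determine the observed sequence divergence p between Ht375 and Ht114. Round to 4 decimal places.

0.3784

The sequences differ at positions 1 (C/G), 3 (C/T), 6 (T/G), 8 (G/T), 10 (C/A), 14 (C/T), 16 (T/G), 20 (A/T), 22 (G/A), 23 (C/T), 25 (T/G), 26 (C/T), 29 (A/G), 35 (C/G).
There are 14 differences over 37 sites, so p = 14/37 = 0.3784.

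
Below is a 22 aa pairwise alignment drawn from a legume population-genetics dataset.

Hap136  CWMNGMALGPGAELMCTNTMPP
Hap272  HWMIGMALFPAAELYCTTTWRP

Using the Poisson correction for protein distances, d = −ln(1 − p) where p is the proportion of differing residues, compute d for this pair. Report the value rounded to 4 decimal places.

0.4520

Mismatches occur at site 1 (C↔H), site 4 (N↔I), site 9 (G↔F), site 11 (G↔A), site 15 (M↔Y), site 18 (N↔T), site 20 (M↔W), site 21 (P↔R).
p = 8/22 = 0.363636.
d = −ln(1 − 0.363636) = −ln(0.636364) = 0.4520.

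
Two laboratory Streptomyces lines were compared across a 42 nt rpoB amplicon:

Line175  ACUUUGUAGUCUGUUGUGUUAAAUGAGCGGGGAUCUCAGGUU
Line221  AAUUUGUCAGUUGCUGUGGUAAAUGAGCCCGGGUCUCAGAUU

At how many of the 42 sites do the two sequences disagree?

11

Mismatches occur at site 2 (C↔A), site 8 (A↔C), site 9 (G↔A), site 10 (U↔G), site 11 (C↔U), site 14 (U↔C), site 19 (U↔G), site 29 (G↔C), site 30 (G↔C), site 33 (A↔G), site 40 (G↔A).
That gives 11 mismatches out of 42 aligned sites, so the Hamming distance is 11.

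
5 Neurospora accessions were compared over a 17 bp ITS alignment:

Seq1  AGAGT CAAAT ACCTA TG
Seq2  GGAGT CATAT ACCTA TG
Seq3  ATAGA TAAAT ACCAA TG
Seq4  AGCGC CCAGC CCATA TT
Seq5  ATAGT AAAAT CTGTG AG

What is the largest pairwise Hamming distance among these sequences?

Pairwise Hamming distances:
  Seq1 vs Seq2: 2
  Seq1 vs Seq3: 4
  Seq1 vs Seq4: 8
  Seq1 vs Seq5: 7
  Seq2 vs Seq3: 6
  Seq2 vs Seq4: 10
  Seq2 vs Seq5: 9
  Seq3 vs Seq4: 11
  Seq3 vs Seq5: 8
  Seq4 vs Seq5: 12
The largest is 12, between Seq4 and Seq5.

12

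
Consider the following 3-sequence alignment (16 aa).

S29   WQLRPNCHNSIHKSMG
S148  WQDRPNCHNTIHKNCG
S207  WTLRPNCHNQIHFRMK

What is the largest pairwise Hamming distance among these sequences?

Pairwise Hamming distances:
  S29 vs S148: 4
  S29 vs S207: 5
  S148 vs S207: 7
The largest is 7, between S148 and S207.

7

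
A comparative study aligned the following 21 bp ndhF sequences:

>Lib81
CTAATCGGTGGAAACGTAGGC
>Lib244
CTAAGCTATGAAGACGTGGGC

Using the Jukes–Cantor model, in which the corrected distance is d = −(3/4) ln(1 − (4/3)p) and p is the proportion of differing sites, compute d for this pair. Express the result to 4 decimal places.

0.3597

Mismatches occur at site 5 (T↔G), site 7 (G↔T), site 8 (G↔A), site 11 (G↔A), site 13 (A↔G), site 18 (A↔G).
p = 6/21 = 0.285714.
d = −0.75 · ln(1 − (4/3)·0.285714) = −0.75 · ln(0.619048) = −0.75 · (-0.479572) = 0.3597.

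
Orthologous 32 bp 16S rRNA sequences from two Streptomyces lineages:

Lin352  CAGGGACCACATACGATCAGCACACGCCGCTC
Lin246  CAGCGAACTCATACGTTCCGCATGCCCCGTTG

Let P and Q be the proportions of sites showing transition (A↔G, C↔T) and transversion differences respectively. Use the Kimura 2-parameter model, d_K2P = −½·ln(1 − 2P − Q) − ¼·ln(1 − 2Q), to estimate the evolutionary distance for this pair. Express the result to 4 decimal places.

0.4045

The sequences differ at positions 4 (G/C, transversion), 7 (C/A, transversion), 9 (A/T, transversion), 16 (A/T, transversion), 19 (A/C, transversion), 23 (C/T, transition), 24 (A/G, transition), 26 (G/C, transversion), 30 (C/T, transition), 32 (C/G, transversion).
Of the 10 differences, 3 transitions and 7 transversions over 32 sites: P = 3/32 = 0.093750, Q = 7/32 = 0.218750.
d = −0.5·ln(0.593750) − 0.25·ln(0.562500) = −0.5·(-0.521297) − 0.25·(-0.575364) = 0.4045.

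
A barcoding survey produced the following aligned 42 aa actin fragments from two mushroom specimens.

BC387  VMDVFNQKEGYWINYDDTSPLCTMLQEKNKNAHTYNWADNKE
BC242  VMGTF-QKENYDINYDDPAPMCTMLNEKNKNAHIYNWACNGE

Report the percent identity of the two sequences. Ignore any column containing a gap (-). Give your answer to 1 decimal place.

Excluding the 1 gap column leaves 41 comparable sites.
Differing sites — 3:D/G; 4:V/T; 10:G/N; 12:W/D; 18:T/P; 19:S/A; 21:L/M; 26:Q/N; 34:T/I; 39:D/C; 41:K/G.
30 of the 41 comparable sites match, so the percent identity is 30/41 × 100 = 73.2%.

73.2%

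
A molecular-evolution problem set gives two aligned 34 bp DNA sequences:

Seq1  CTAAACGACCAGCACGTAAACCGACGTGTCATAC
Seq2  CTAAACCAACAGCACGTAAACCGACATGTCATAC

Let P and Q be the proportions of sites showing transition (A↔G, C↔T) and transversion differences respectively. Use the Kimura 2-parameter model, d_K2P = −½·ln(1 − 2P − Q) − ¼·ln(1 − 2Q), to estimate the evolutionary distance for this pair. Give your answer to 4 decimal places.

Differing sites — 7:G/C (Tv); 9:C/A (Tv); 26:G/A (Ti).
Of the 3 differences, 1 transition and 2 transversions over 34 sites: P = 1/34 = 0.029412, Q = 2/34 = 0.058824.
d = −0.5·ln(0.882352) − 0.25·ln(0.882352) = −0.5·(-0.125164) − 0.25·(-0.125164) = 0.0939.

0.0939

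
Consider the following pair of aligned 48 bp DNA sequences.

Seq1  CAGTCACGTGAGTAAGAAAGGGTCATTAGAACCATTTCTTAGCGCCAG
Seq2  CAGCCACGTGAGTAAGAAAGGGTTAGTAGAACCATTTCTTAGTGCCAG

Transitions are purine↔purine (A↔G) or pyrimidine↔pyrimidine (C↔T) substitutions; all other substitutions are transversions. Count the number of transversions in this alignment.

1

The sequences differ at positions 4 (T/C, transition), 24 (C/T, transition), 26 (T/G, transversion), 43 (C/T, transition).
Of the 4 differences, 3 transitions and 1 transversion, so the answer is 1.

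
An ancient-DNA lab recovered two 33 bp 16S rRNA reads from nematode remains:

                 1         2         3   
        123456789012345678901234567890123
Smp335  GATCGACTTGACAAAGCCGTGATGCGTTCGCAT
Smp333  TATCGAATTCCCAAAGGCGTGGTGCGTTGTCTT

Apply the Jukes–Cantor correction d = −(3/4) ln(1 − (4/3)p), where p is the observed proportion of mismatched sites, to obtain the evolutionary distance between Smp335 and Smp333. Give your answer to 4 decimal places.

0.3390

Mismatches occur at site 1 (G/T), site 7 (C/A), site 10 (G/C), site 11 (A/C), site 17 (C/G), site 22 (A/G), site 29 (C/G), site 30 (G/T), site 32 (A/T).
p = 9/33 = 0.272727.
d = −0.75 · ln(1 − (4/3)·0.272727) = −0.75 · ln(0.636364) = −0.75 · (-0.451985) = 0.3390.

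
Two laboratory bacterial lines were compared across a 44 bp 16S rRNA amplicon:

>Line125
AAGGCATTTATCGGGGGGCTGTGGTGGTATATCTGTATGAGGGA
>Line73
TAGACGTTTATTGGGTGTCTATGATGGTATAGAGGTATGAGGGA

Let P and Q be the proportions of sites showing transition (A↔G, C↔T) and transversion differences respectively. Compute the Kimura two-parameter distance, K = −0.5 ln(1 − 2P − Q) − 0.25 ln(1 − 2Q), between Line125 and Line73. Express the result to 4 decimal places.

0.3056

Mismatches occur at site 1 (A↔T, transversion), site 4 (G↔A, transition), site 6 (A↔G, transition), site 12 (C↔T, transition), site 16 (G↔T, transversion), site 18 (G↔T, transversion), site 21 (G↔A, transition), site 24 (G↔A, transition), site 32 (T↔G, transversion), site 33 (C↔A, transversion), site 34 (T↔G, transversion).
Of the 11 differences, 5 transitions and 6 transversions over 44 sites: P = 5/44 = 0.113636, Q = 6/44 = 0.136364.
d = −0.5·ln(0.636364) − 0.25·ln(0.727272) = −0.5·(-0.451985) − 0.25·(-0.318455) = 0.3056.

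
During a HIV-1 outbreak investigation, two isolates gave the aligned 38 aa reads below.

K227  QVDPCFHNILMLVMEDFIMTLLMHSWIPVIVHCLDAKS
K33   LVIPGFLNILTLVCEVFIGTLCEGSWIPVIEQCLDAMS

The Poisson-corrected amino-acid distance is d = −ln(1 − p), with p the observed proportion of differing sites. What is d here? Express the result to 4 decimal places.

Mismatches occur at site 1 (Q→L), site 3 (D→I), site 5 (C→G), site 7 (H→L), site 11 (M→T), site 14 (M→C), site 16 (D→V), site 19 (M→G), site 22 (L→C), site 23 (M→E), site 24 (H→G), site 31 (V→E), site 32 (H→Q), site 37 (K→M).
p = 14/38 = 0.368421.
d = −ln(1 − 0.368421) = −ln(0.631579) = 0.4595.

0.4595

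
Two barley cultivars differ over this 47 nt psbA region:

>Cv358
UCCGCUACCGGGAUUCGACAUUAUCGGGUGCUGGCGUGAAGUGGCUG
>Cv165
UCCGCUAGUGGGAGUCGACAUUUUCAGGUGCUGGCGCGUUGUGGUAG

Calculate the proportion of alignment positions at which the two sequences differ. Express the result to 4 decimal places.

0.2128

The sequences differ at positions 8 (C/G), 9 (C/U), 14 (U/G), 23 (A/U), 26 (G/A), 37 (U/C), 39 (A/U), 40 (A/U), 45 (C/U), 46 (U/A).
There are 10 differences over 47 sites, so p = 10/47 = 0.2128.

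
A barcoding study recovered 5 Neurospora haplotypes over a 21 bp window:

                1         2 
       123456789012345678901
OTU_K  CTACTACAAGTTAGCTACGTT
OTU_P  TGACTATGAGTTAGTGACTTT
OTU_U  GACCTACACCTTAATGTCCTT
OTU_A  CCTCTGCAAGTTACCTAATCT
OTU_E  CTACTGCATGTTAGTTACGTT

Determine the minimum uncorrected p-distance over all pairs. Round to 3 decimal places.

Pairwise Hamming distances:
  OTU_K vs OTU_P: 7
  OTU_K vs OTU_U: 10
  OTU_K vs OTU_A: 7
  OTU_K vs OTU_E: 3
  OTU_P vs OTU_U: 10
  OTU_P vs OTU_A: 11
  OTU_P vs OTU_E: 8
  OTU_U vs OTU_A: 13
  OTU_U vs OTU_E: 10
  OTU_A vs OTU_E: 8
The smallest is 3 mismatches, between OTU_K and OTU_E; p = 3/21 = 0.143.

0.143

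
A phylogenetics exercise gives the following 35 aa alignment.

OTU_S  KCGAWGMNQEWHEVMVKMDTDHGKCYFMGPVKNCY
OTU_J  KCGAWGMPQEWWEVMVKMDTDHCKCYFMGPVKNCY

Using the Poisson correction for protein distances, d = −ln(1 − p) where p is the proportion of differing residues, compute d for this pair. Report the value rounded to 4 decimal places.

0.0896

Mismatches occur at site 8 (N→P), site 12 (H→W), site 23 (G→C).
p = 3/35 = 0.085714.
d = −ln(1 − 0.085714) = −ln(0.914286) = 0.0896.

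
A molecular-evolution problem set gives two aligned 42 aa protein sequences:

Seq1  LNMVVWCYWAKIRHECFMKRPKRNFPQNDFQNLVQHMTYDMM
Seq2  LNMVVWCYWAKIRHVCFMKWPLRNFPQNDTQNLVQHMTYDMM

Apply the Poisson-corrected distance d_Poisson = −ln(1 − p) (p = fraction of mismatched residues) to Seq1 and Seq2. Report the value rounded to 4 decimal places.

The sequences differ at positions 15 (E/V), 20 (R/W), 22 (K/L), 30 (F/T).
p = 4/42 = 0.095238.
d = −ln(1 − 0.095238) = −ln(0.904762) = 0.1001.

0.1001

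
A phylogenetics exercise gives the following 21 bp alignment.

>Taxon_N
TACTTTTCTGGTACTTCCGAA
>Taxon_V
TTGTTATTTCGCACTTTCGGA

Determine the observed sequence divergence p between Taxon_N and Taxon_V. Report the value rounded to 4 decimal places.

The sequences differ at positions 2 (A/T), 3 (C/G), 6 (T/A), 8 (C/T), 10 (G/C), 12 (T/C), 17 (C/T), 20 (A/G).
There are 8 differences over 21 sites, so p = 8/21 = 0.3810.

0.3810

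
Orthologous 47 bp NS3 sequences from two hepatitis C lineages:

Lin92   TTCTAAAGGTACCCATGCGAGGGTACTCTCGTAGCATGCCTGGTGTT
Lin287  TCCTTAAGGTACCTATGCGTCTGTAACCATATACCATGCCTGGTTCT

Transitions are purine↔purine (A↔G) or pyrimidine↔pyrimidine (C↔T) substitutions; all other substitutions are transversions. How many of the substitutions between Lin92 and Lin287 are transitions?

The sequences differ at positions 2 (T/C, transition), 5 (A/T, transversion), 14 (C/T, transition), 20 (A/T, transversion), 21 (G/C, transversion), 22 (G/T, transversion), 26 (C/A, transversion), 27 (T/C, transition), 29 (T/A, transversion), 30 (C/T, transition), 31 (G/A, transition), 34 (G/C, transversion), 45 (G/T, transversion), 46 (T/C, transition).
Of the 14 differences, 6 transitions and 8 transversions, so the answer is 6.

6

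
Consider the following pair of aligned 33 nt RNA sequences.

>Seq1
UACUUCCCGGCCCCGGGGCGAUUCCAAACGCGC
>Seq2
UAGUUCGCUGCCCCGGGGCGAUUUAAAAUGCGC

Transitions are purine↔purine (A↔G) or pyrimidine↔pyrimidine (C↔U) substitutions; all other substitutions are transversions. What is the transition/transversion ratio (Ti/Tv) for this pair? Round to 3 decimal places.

0.500

Mismatches occur at site 3 (C→G, transversion), site 7 (C→G, transversion), site 9 (G→U, transversion), site 24 (C→U, transition), site 25 (C→A, transversion), site 29 (C→U, transition).
Of the 6 differences, 2 transitions and 4 transversions, so Ti/Tv = 2/4 = 0.500.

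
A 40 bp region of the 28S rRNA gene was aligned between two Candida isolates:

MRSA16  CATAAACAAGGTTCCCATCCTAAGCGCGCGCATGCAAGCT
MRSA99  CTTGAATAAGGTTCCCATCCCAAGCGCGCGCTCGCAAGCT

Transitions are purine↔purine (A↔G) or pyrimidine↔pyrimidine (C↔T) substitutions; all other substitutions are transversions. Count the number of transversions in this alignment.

2

Mismatches occur at site 2 (A/T, transversion), site 4 (A/G, transition), site 7 (C/T, transition), site 21 (T/C, transition), site 32 (A/T, transversion), site 33 (T/C, transition).
Of the 6 differences, 4 transitions and 2 transversions, so the answer is 2.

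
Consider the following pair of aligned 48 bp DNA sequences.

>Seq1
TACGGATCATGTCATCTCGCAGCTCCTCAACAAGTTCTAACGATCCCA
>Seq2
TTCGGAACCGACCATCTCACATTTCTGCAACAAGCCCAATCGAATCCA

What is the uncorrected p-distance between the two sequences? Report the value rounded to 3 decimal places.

Differing sites — 2:A/T; 7:T/A; 9:A/C; 10:T/G; 11:G/A; 12:T/C; 19:G/A; 22:G/T; 23:C/T; 26:C/T; 27:T/G; 35:T/C; 36:T/C; 38:T/A; 40:A/T; 44:T/A; 45:C/T.
There are 17 differences over 48 sites, so p = 17/48 = 0.354.

0.354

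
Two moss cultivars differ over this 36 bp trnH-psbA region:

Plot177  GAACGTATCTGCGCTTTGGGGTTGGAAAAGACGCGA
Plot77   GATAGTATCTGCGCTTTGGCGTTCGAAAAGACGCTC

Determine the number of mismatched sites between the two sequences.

6

Differing sites — 3:A/T; 4:C/A; 20:G/C; 24:G/C; 35:G/T; 36:A/C.
That gives 6 mismatches out of 36 aligned sites, so the Hamming distance is 6.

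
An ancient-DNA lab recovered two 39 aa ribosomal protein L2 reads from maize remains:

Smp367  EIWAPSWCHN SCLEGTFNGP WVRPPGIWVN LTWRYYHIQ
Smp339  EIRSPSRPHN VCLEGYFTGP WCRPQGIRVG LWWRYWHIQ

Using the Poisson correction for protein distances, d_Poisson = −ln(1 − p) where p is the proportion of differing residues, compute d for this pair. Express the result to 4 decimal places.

Differing sites — 3:W/R; 4:A/S; 7:W/R; 8:C/P; 11:S/V; 16:T/Y; 18:N/T; 22:V/C; 25:P/Q; 28:W/R; 30:N/G; 32:T/W; 36:Y/W.
p = 13/39 = 0.333333.
d = −ln(1 − 0.333333) = −ln(0.666667) = 0.4055.

0.4055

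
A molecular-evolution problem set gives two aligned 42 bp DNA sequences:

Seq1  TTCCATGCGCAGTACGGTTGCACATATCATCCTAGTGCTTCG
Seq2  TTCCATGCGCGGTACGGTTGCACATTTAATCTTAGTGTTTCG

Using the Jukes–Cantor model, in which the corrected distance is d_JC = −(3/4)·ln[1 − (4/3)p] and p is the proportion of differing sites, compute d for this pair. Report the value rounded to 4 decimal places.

0.1296

Differing sites — 11:A/G; 26:A/T; 28:C/A; 32:C/T; 38:C/T.
p = 5/42 = 0.119048.
d = −0.75 · ln(1 − (4/3)·0.119048) = −0.75 · ln(0.841269) = −0.75 · (-0.172844) = 0.1296.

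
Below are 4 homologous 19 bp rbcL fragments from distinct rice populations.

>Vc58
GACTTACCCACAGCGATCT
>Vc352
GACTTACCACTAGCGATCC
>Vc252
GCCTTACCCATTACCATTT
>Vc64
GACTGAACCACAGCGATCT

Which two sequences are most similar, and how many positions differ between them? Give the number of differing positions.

Pairwise Hamming distances:
  Vc58 vs Vc352: 4
  Vc58 vs Vc252: 6
  Vc58 vs Vc64: 2
  Vc352 vs Vc252: 8
  Vc352 vs Vc64: 6
  Vc252 vs Vc64: 8
The smallest is 2, between Vc58 and Vc64.

2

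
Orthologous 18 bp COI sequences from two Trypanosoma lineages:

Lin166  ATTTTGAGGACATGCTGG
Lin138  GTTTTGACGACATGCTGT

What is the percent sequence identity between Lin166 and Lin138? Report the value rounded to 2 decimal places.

Mismatches occur at site 1 (A→G), site 8 (G→C), site 18 (G→T).
15 of the 18 sites match, so the percent identity is 15/18 × 100 = 83.33%.

83.33%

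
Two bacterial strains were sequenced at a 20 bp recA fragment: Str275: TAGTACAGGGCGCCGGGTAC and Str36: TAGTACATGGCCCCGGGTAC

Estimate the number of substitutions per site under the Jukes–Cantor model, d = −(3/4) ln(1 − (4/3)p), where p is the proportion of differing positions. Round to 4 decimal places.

0.1073

Mismatches occur at site 8 (G→T), site 12 (G→C).
p = 2/20 = 0.100000.
d = −0.75 · ln(1 − (4/3)·0.100000) = −0.75 · ln(0.866667) = −0.75 · (-0.143100) = 0.1073.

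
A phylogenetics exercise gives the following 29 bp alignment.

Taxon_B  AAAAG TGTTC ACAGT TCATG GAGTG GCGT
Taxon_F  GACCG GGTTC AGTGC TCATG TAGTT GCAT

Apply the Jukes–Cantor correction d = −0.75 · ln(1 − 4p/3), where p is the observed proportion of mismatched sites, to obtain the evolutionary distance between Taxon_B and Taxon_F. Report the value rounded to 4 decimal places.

The sequences differ at positions 1 (A/G), 3 (A/C), 4 (A/C), 6 (T/G), 12 (C/G), 13 (A/T), 15 (T/C), 21 (G/T), 25 (G/T), 28 (G/A).
p = 10/29 = 0.344828.
d = −0.75 · ln(1 − (4/3)·0.344828) = −0.75 · ln(0.540229) = −0.75 · (-0.615762) = 0.4618.

0.4618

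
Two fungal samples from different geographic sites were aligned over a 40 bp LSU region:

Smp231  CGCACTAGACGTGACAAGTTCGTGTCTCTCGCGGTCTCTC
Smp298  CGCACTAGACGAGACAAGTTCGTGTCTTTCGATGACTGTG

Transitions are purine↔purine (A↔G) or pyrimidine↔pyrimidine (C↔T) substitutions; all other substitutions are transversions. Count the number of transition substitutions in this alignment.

1

Mismatches occur at site 12 (T↔A, transversion), site 28 (C↔T, transition), site 32 (C↔A, transversion), site 33 (G↔T, transversion), site 35 (T↔A, transversion), site 38 (C↔G, transversion), site 40 (C↔G, transversion).
Of the 7 differences, 1 transition and 6 transversions, so the answer is 1.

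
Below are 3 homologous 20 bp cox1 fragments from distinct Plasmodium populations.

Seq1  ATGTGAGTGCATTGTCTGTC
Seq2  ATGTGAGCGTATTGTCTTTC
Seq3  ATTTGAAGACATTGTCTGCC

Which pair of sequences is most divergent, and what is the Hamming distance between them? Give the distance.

Pairwise Hamming distances:
  Seq1 vs Seq2: 3
  Seq1 vs Seq3: 5
  Seq2 vs Seq3: 7
The largest is 7, between Seq2 and Seq3.

7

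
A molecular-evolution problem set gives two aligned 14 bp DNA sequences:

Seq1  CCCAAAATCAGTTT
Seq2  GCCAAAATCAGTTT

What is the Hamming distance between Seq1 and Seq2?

Differing sites — 1:C/G.
That gives 1 mismatch out of 14 aligned sites, so the Hamming distance is 1.

1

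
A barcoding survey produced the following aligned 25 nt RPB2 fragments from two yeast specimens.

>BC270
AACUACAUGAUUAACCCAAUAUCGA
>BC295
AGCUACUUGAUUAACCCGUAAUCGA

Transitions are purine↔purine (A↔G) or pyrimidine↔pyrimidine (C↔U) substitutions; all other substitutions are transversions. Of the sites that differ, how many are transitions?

2

The sequences differ at positions 2 (A/G, transition), 7 (A/U, transversion), 18 (A/G, transition), 19 (A/U, transversion), 20 (U/A, transversion).
Of the 5 differences, 2 transitions and 3 transversions, so the answer is 2.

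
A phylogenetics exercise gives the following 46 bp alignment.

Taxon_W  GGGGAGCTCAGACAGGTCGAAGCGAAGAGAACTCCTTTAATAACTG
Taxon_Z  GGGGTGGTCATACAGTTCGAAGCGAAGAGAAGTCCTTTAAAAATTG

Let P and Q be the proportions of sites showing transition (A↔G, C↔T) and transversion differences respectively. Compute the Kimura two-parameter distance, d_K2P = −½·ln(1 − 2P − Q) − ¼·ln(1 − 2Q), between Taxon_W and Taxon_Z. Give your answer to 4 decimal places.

0.1711

Mismatches occur at site 5 (A→T, transversion), site 7 (C→G, transversion), site 11 (G→T, transversion), site 16 (G→T, transversion), site 32 (C→G, transversion), site 41 (T→A, transversion), site 44 (C→T, transition).
Of the 7 differences, 1 transition and 6 transversions over 46 sites: P = 1/46 = 0.021739, Q = 6/46 = 0.130435.
d = −0.5·ln(0.826087) − 0.25·ln(0.739130) = −0.5·(-0.191055) − 0.25·(-0.302281) = 0.1711.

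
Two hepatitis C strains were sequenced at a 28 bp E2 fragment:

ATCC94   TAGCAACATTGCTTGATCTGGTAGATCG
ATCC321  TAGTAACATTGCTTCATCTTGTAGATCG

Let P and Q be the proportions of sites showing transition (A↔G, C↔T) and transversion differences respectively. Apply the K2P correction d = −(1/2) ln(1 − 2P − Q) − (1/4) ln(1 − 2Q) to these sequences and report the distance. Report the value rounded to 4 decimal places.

The sequences differ at positions 4 (C/T, transition), 15 (G/C, transversion), 20 (G/T, transversion).
Of the 3 differences, 1 transition and 2 transversions over 28 sites: P = 1/28 = 0.035714, Q = 2/28 = 0.071429.
d = −0.5·ln(0.857143) − 0.25·ln(0.857142) = −0.5·(-0.154151) − 0.25·(-0.154152) = 0.1156.

0.1156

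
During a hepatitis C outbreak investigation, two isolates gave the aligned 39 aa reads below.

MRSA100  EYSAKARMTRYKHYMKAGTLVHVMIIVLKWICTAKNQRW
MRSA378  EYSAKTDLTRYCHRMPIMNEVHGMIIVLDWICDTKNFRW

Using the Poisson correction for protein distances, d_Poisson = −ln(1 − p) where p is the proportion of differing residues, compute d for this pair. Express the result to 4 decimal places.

The sequences differ at positions 6 (A/T), 7 (R/D), 8 (M/L), 12 (K/C), 14 (Y/R), 16 (K/P), 17 (A/I), 18 (G/M), 19 (T/N), 20 (L/E), 23 (V/G), 29 (K/D), 33 (T/D), 34 (A/T), 37 (Q/F).
p = 15/39 = 0.384615.
d = −ln(1 − 0.384615) = −ln(0.615385) = 0.4855.

0.4855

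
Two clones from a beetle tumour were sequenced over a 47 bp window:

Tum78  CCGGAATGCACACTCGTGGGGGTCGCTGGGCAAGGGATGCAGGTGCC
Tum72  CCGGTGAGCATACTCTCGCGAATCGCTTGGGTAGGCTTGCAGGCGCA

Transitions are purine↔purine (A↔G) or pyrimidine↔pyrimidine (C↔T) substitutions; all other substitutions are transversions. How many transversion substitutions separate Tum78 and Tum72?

Mismatches occur at site 5 (A→T, transversion), site 6 (A→G, transition), site 7 (T→A, transversion), site 11 (C→T, transition), site 16 (G→T, transversion), site 17 (T→C, transition), site 19 (G→C, transversion), site 21 (G→A, transition), site 22 (G→A, transition), site 28 (G→T, transversion), site 31 (C→G, transversion), site 32 (A→T, transversion), site 36 (G→C, transversion), site 37 (A→T, transversion), site 44 (T→C, transition), site 47 (C→A, transversion).
Of the 16 differences, 6 transitions and 10 transversions, so the answer is 10.

10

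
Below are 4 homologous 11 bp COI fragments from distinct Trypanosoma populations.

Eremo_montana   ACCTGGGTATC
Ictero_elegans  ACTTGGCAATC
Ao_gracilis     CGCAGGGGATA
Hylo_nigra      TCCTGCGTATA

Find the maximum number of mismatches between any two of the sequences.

Pairwise Hamming distances:
  Eremo_montana vs Ictero_elegans: 3
  Eremo_montana vs Ao_gracilis: 5
  Eremo_montana vs Hylo_nigra: 3
  Ictero_elegans vs Ao_gracilis: 7
  Ictero_elegans vs Hylo_nigra: 6
  Ao_gracilis vs Hylo_nigra: 5
The largest is 7, between Ictero_elegans and Ao_gracilis.

7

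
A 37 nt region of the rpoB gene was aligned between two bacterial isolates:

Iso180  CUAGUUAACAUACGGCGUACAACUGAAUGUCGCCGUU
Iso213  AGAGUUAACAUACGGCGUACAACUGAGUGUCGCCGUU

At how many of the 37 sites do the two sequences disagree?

Mismatches occur at site 1 (C↔A), site 2 (U↔G), site 27 (A↔G).
That gives 3 mismatches out of 37 aligned sites, so the Hamming distance is 3.

3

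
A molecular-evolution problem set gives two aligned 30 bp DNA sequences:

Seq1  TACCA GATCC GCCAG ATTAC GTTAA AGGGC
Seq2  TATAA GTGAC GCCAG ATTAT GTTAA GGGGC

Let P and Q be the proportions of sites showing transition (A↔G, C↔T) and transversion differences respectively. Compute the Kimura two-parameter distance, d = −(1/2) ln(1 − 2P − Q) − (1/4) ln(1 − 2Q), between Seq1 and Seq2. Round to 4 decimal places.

Mismatches occur at site 3 (C↔T, transition), site 4 (C↔A, transversion), site 7 (A↔T, transversion), site 8 (T↔G, transversion), site 9 (C↔A, transversion), site 20 (C↔T, transition), site 26 (A↔G, transition).
Of the 7 differences, 3 transitions and 4 transversions over 30 sites: P = 3/30 = 0.100000, Q = 4/30 = 0.133333.
d = −0.5·ln(0.666667) − 0.25·ln(0.733334) = −0.5·(-0.405465) − 0.25·(-0.310154) = 0.2803.

0.2803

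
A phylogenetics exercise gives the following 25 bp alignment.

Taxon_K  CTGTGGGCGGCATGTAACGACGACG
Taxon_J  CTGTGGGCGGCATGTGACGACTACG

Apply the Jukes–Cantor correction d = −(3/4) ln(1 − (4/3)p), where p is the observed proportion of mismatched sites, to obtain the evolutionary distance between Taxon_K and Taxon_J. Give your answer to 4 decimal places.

0.0846

Mismatches occur at site 16 (A/G), site 22 (G/T).
p = 2/25 = 0.080000.
d = −0.75 · ln(1 − (4/3)·0.080000) = −0.75 · ln(0.893333) = −0.75 · (-0.112796) = 0.0846.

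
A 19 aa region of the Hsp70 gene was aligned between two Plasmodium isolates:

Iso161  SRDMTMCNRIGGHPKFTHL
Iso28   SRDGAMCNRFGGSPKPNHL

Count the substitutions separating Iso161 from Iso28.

6

The sequences differ at positions 4 (M/G), 5 (T/A), 10 (I/F), 13 (H/S), 16 (F/P), 17 (T/N).
That gives 6 mismatches out of 19 aligned sites, so the Hamming distance is 6.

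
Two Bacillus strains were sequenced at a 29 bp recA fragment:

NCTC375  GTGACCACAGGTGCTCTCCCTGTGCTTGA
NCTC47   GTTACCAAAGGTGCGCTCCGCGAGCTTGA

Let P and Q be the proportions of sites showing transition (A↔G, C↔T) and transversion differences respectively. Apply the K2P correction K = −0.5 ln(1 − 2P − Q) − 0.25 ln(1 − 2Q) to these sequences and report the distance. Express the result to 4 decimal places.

0.2438

Mismatches occur at site 3 (G→T, transversion), site 8 (C→A, transversion), site 15 (T→G, transversion), site 20 (C→G, transversion), site 21 (T→C, transition), site 23 (T→A, transversion).
Of the 6 differences, 1 transition and 5 transversions over 29 sites: P = 1/29 = 0.034483, Q = 5/29 = 0.172414.
d = −0.5·ln(0.758620) − 0.25·ln(0.655172) = −0.5·(-0.276254) − 0.25·(-0.422857) = 0.2438.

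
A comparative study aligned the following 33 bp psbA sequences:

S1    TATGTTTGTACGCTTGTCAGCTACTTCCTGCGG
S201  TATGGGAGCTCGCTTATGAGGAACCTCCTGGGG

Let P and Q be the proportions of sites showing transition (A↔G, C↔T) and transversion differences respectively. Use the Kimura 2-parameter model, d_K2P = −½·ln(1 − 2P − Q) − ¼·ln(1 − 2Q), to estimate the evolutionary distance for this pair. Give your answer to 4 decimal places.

0.4419

Mismatches occur at site 5 (T/G, transversion), site 6 (T/G, transversion), site 7 (T/A, transversion), site 9 (T/C, transition), site 10 (A/T, transversion), site 16 (G/A, transition), site 18 (C/G, transversion), site 21 (C/G, transversion), site 22 (T/A, transversion), site 25 (T/C, transition), site 31 (C/G, transversion).
Of the 11 differences, 3 transitions and 8 transversions over 33 sites: P = 3/33 = 0.090909, Q = 8/33 = 0.242424.
d = −0.5·ln(0.575758) − 0.25·ln(0.515152) = −0.5·(-0.552068) − 0.25·(-0.663293) = 0.4419.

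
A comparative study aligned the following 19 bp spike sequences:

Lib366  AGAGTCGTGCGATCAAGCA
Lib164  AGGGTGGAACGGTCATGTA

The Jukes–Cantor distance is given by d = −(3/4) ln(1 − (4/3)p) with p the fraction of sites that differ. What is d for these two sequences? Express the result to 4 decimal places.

0.5068

Mismatches occur at site 3 (A/G), site 6 (C/G), site 8 (T/A), site 9 (G/A), site 12 (A/G), site 16 (A/T), site 18 (C/T).
p = 7/19 = 0.368421.
d = −0.75 · ln(1 − (4/3)·0.368421) = −0.75 · ln(0.508772) = −0.75 · (-0.675755) = 0.5068.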